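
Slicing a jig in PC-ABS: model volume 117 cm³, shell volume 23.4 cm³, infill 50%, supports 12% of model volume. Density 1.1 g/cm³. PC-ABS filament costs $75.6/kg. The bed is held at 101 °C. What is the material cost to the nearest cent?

$7.01

Infill region: 117 − 23.4 → 93.6 cm³.
Deposited infill = 0.50 × 93.6 = 46.8 cm³.
Support = 0.12 × 117 = 14.04 cm³.
Total extruded = 23.4 + 46.8 + 14.04, so 84.24 cm³.
Mass = 84.24 × 1.1, so 92.664 g.
Cost = 92.664 g / 1000 × $75.6/kg = $7.01.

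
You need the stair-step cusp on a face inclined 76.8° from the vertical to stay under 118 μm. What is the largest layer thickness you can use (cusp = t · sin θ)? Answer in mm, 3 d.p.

t = h_c / sin θ = 0.118 / 0.9736 = 0.121 mm.

0.121 mm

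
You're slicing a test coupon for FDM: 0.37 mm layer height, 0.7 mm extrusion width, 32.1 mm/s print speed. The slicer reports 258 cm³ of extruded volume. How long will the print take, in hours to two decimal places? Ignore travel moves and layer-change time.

8.62 hours

Extrusion cross-section = 0.37 × 0.7, so 0.259 mm².
Path length: 258000 mm³ / 0.259 mm² → 996139 mm.
Print-move time: 996139 / 32.1 → 31032.4 s.
In the requested units: 31032.4 s = 8.62 hours.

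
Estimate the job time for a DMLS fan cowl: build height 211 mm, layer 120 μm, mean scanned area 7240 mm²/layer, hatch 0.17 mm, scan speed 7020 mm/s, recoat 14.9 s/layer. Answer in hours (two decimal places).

10.24 hours

Layers = ⌈211/0.12⌉ = 1759.
Hatch length per layer: 7240 / 0.17 → 42588.2 mm.
Per-layer scan time = 42588.2 / 7020, so 6.0667 s.
Per-layer time = 6.0667 + 14.9 = 20.9667 s.
1759 layers × 20.9667 s/layer = 36880.4253 s, i.e. 10.24 hours.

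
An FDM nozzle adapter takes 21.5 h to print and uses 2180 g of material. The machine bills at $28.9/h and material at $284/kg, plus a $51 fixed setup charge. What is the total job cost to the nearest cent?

$1291.47

Machine-time cost: 28.9 × 21.5 → $621.35.
Material charge = 284 × 2180/1000, so $619.12.
Adding setup: 621.35 + 619.12 + 51 → $1291.47.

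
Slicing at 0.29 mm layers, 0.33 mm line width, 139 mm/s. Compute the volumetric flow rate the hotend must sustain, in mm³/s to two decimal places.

13.30

Bead cross-section: 0.29 × 0.33 → 0.0957 mm².
Volumetric flow = 139 × 0.0957 = 13.30 mm³/s.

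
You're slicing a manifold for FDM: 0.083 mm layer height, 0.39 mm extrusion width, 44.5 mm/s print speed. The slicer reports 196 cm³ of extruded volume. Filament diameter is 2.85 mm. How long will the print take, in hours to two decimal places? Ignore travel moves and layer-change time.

Extrusion cross-section = 0.083 × 0.39, so 0.03237 mm².
Path length: 196000 mm³ / 0.03237 mm² → 6054989.2 mm.
Extrusion time = 6054989.2 / 44.5, so 136067.2 s.
136067.2 s = 37.80 hours.

37.80 hours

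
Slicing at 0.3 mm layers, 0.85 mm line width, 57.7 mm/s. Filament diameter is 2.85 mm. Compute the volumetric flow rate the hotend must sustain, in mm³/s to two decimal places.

14.71

Bead cross-section = 0.3 × 0.85 = 0.255 mm².
Volumetric flow = 57.7 × 0.255 = 14.71 mm³/s.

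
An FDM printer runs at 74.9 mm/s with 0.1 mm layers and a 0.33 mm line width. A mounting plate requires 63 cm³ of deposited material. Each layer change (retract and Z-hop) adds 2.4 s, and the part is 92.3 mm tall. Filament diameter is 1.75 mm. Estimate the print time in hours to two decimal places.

7.70 hours

Bead cross-section = 0.1 × 0.33, so 0.033 mm².
Toolpath length = 63 cm³ / 0.033 mm² = 63000 / 0.033 = 1909090.9 mm.
Print-move time = 1909090.9 / 74.9 = 25488.5 s.
Number of layers: 92.3 / 0.1 → 923 (rounded up).
Z-hop total: 923 × 2.4 → 2215.2 s.
Altogether 25488.5 + 2215.2 = 27703.7 s, i.e. 7.70 hours.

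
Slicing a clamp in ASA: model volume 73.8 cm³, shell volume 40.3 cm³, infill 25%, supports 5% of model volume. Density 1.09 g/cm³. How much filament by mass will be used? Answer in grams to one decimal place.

Interior volume: 73.8 − 40.3 → 33.5 cm³.
Infill deposited = 0.25 × 33.5 = 8.375 cm³.
Support: 0.05 × 73.8 → 3.69 cm³.
Total printed volume = 40.3 + 8.375 + 3.69 = 52.365 cm³.
Mass = 52.365 × 1.09 = 57.07785 g.

57.1 g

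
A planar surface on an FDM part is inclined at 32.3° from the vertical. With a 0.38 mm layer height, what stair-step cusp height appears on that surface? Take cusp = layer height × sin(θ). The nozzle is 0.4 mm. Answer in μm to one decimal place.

203.1 μm

Cusp = layer height × sin(32.3°) = 0.38 × 0.5344 = 0.203072 mm = 203.1 μm.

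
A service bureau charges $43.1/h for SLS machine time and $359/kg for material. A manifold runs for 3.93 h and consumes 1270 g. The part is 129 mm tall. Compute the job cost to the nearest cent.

$625.31

Time charge = 43.1 × 3.93 = $169.383.
Feedstock cost = 359 × 1270/1000, so $455.93.
Job cost: 169.383 + 455.93 = 625.313 ≈ $625.31.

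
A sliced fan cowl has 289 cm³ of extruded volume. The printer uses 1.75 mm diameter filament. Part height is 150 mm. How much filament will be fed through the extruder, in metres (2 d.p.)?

120.15 m

A = π r² = π × 0.875² = 2.4053 mm².
L = 289000 mm³ / 2.4053 mm² = 120151.33 mm, i.e. 120.15 m.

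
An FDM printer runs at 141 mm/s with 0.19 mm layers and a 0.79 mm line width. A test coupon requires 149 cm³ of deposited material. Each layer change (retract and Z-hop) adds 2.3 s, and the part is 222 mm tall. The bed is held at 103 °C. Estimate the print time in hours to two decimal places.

2.70 hours

Bead cross-section = 0.19 × 0.79 = 0.1501 mm².
Path length: 149000 mm³ / 0.1501 mm² → 992671.6 mm.
Extrusion time = 992671.6 / 141 = 7040.2 s.
Number of layers: 222 / 0.19 → 1169 (rounded up).
Non-print overhead = 1169 × 2.3, so 2688.7 s.
Altogether 7040.2 + 2688.7 = 9728.9 s, i.e. 2.70 hours.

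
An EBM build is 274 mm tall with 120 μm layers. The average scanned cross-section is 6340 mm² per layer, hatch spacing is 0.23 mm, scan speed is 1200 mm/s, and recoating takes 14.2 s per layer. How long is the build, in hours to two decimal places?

Layer count = ceil(274 / 0.12) = 2284.
Hatch length per layer = 6340 / 0.23 = 27565.2 mm.
Scan time per layer: 27565.2 / 1200 → 22.971 s.
Time per layer = 22.971 + 14.2, so 37.171 s.
2284 layers × 37.171 s/layer = 84898.564 s, i.e. 23.58 hours.

23.58 hours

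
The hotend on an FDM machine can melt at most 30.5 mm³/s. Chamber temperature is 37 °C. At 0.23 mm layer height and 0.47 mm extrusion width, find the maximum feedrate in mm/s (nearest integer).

A: 0.23 × 0.47 → 0.1081 mm².
Max speed = 30.5 / 0.1081 = 282.15 ≈ 282 mm/s.

282 mm/s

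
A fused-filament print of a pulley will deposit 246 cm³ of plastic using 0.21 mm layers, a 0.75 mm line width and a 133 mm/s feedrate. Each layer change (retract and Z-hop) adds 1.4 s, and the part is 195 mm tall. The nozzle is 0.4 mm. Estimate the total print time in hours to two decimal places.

3.62 hours

Extrusion cross-section: 0.21 × 0.75 → 0.1575 mm².
Total extruded path = 246000/0.1575 = 1561904.8 mm.
Time extruding: 1561904.8 / 133 → 11743.6 s.
Layers = ⌈195/0.21⌉ = 929.
Z-hop total = 929 × 1.4, so 1300.6 s.
Total = 11743.6 + 1300.6 = 13044.2 s = 3.62 hours.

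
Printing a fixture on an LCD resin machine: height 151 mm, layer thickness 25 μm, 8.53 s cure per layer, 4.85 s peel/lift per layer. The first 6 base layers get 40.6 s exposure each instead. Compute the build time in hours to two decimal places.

22.50 hours

Number of layers: 151 / 0.025 → 6040 (rounded up).
Burn-in layers: 6 × (40.6 + 4.85) → 272.7 s.
Normal layers = 6034 × (8.53 + 4.85) = 80734.92 s.
Total = 272.7 + 80734.92 = 81007.62 s = 22.50 hours.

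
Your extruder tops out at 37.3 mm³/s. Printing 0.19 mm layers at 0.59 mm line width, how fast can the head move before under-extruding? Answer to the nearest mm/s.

Bead cross-section = 0.19 × 0.59 = 0.1121 mm².
v_max = Q/A = 37.3/0.1121 = 332.74 mm/s → 333 mm/s.

333 mm/s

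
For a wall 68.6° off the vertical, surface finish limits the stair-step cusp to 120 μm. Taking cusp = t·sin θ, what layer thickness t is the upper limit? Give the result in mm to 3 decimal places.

Layer height = cusp / sin(68.6°) = 0.12 / 0.9311 = 0.129 mm.

0.129 mm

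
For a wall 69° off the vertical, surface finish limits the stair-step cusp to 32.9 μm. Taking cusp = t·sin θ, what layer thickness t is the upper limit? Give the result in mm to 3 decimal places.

0.035 mm

t = h_c / sin θ = 0.0329 / 0.9336 = 0.035 mm.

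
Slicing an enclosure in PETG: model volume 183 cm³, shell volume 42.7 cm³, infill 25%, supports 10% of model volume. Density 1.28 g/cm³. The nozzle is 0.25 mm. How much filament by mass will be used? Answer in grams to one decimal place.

Infill region = 183 − 42.7, so 140.3 cm³.
Infill deposited = 0.25 × 140.3 = 35.075 cm³.
Support = 0.10 × 183, so 18.3 cm³.
Deposited volume = 42.7 + 35.075 + 18.3 = 96.075 cm³.
Mass = 96.075 × 1.28, so 122.976 g.

123.0 g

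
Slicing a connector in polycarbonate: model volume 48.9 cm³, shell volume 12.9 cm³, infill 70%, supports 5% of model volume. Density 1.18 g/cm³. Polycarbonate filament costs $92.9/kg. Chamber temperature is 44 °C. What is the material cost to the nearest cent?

Volume inside the shell = 48.9 − 12.9 = 36 cm³.
Infill volume = 0.70 × 36, so 25.2 cm³.
Support = 0.05 × 48.9 = 2.445 cm³.
Total extruded: 12.9 + 25.2 + 2.445 → 40.545 cm³.
Mass = 40.545 × 1.18, so 47.8431 g.
At $92.9/kg: 47.8431/1000 × 92.9 = $4.44.

$4.44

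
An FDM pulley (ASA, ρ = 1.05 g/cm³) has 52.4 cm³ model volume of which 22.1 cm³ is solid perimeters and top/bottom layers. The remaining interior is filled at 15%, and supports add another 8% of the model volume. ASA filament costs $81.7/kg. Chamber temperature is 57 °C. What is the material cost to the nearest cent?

Infill region = 52.4 − 22.1, so 30.3 cm³.
Infill deposited = 0.15 × 30.3, so 4.545 cm³.
Support: 0.08 × 52.4 → 4.192 cm³.
Total printed volume = 22.1 + 4.545 + 4.192, so 30.837 cm³.
Mass = 30.837 × 1.05, so 32.37885 g.
At $81.7/kg: 32.37885/1000 × 81.7 = $2.65.

$2.65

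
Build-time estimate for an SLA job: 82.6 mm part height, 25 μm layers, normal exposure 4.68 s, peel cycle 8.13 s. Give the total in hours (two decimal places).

Layers = ⌈82.6/0.025⌉ = 3304.
Cycle time = 4.68 + 8.13, so 12.81 s.
Build time: 3304 × 12.81 s = 42324.24 s, i.e. 11.76 hours.

11.76 hours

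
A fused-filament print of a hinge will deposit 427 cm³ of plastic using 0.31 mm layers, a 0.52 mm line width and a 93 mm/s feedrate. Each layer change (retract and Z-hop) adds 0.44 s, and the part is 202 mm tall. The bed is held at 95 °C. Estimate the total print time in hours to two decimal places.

7.99 hours

Extrusion cross-section = 0.31 × 0.52, so 0.1612 mm².
Total extruded path = 427000/0.1612 = 2648883.4 mm.
Time extruding = 2648883.4 / 93, so 28482.6 s.
Layer count = ceil(202 / 0.31) = 652.
Z-hop total = 652 × 0.44, so 286.88 s.
Total = 28482.6 + 286.88 = 28769.48 s = 7.99 hours.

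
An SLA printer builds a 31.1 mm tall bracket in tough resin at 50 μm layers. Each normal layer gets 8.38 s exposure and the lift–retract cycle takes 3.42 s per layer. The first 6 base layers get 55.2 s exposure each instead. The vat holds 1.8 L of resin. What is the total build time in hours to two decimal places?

2.12 hours

Layers = ⌈31.1/0.05⌉ = 622.
Burn-in layers = 6 × (55.2 + 3.42) = 351.72 s.
Regular layers = 616 × (8.38 + 3.42) = 7268.8 s.
Sum: 351.72 + 7268.8 = 7620.52 s → 2.12 hours.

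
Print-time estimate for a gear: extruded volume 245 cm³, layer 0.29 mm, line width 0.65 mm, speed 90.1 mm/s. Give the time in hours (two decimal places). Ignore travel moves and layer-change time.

4.01 hours

Bead cross-section: 0.29 × 0.65 → 0.1885 mm².
Total extruded path = 245000/0.1885 = 1299734.7 mm.
Extrusion time = 1299734.7 / 90.1 = 14425.5 s.
Converting: 14425.5 s = 4.01 hours.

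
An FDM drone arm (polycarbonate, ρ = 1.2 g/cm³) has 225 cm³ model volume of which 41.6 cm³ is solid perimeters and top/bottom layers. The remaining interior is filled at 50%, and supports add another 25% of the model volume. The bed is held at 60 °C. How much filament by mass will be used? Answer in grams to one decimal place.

Volume inside the shell = 225 − 41.6, so 183.4 cm³.
Infill volume = 0.50 × 183.4 = 91.7 cm³.
Support = 0.25 × 225 = 56.25 cm³.
Total printed volume = 41.6 + 91.7 + 56.25, so 189.55 cm³.
Mass: 189.55 × 1.2 → 227.46 g.

227.5 g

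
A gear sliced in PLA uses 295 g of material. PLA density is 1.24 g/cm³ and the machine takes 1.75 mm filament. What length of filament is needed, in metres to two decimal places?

98.91 m

Extruded volume: 295/1.24 = 237.9032 cm³ (237903.2 mm³).
Cross-section of 1.75 mm filament: π·(1.75/2)² = 2.4053 mm².
L = V/A = 237903.2/2.4053 = 98907.91 mm → 98.91 m.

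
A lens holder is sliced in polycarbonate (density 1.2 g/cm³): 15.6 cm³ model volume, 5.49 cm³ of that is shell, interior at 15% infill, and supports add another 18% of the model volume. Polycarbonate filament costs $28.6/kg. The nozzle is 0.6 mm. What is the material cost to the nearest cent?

Volume inside the shell: 15.6 − 5.49 → 10.11 cm³.
Infill volume: 0.15 × 10.11 → 1.5165 cm³.
Support: 0.18 × 15.6 → 2.808 cm³.
Total printed volume = 5.49 + 1.5165 + 2.808 = 9.8145 cm³.
Mass = 9.8145 × 1.2, so 11.7774 g.
Cost = 11.7774 g / 1000 × $28.6/kg = $0.34.

$0.34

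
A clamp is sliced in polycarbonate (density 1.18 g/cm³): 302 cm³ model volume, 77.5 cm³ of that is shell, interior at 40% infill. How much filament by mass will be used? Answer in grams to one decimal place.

Infill region: 302 − 77.5 → 224.5 cm³.
Deposited infill = 0.40 × 224.5, so 89.8 cm³.
Total extruded = 77.5 + 89.8, so 167.3 cm³.
Mass: 167.3 × 1.18 → 197.414 g.

197.4 g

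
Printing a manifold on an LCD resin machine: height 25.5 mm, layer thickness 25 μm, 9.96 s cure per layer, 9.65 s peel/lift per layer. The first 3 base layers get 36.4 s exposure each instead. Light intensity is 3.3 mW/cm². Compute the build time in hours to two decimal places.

5.58 hours

Layer count = ceil(25.5 / 0.025) = 1020.
Burn-in layers = 3 × (36.4 + 9.65) = 138.15 s.
Remaining layers = 1017 × (9.96 + 9.65), so 19943.37 s.
Sum: 138.15 + 19943.37 = 20081.52 s → 5.58 hours.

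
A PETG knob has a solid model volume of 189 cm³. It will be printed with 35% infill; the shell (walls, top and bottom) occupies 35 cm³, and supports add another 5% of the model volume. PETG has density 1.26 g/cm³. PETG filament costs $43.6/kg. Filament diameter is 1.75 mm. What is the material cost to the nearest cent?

$5.40

Infill region = 189 − 35, so 154 cm³.
Deposited infill: 0.35 × 154 → 53.9 cm³.
Support: 0.05 × 189 → 9.45 cm³.
Total printed volume: 35 + 53.9 + 9.45 → 98.35 cm³.
Mass = 98.35 × 1.26, so 123.921 g.
Cost = 123.921 g / 1000 × $43.6/kg = $5.40.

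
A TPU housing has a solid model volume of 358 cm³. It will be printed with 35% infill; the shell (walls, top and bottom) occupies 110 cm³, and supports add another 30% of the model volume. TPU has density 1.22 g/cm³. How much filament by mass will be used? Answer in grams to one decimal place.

Volume inside the shell = 358 − 110, so 248 cm³.
Deposited infill = 0.35 × 248 = 86.8 cm³.
Support = 0.30 × 358 = 107.4 cm³.
Deposited volume = 110 + 86.8 + 107.4 = 304.2 cm³.
Mass = 304.2 × 1.22 = 371.124 g.

371.1 g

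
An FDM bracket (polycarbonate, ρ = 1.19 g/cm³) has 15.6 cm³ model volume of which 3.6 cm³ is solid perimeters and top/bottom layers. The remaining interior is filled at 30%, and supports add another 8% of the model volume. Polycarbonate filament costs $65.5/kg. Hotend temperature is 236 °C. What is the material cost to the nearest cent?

Volume inside the shell: 15.6 − 3.6 → 12 cm³.
Deposited infill = 0.30 × 12 = 3.6 cm³.
Support = 0.08 × 15.6 = 1.248 cm³.
Deposited volume: 3.6 + 3.6 + 1.248 → 8.448 cm³.
Mass: 8.448 × 1.19 → 10.05312 g.
At $65.5/kg: 10.05312/1000 × 65.5 = $0.66.

$0.66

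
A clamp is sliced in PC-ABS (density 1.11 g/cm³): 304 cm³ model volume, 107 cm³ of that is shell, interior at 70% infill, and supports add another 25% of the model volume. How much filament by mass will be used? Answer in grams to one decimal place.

356.2 g

Infill region = 304 − 107, so 197 cm³.
Deposited infill = 0.70 × 197, so 137.9 cm³.
Support = 0.25 × 304 = 76 cm³.
Total extruded: 107 + 137.9 + 76 → 320.9 cm³.
Mass: 320.9 × 1.11 → 356.199 g.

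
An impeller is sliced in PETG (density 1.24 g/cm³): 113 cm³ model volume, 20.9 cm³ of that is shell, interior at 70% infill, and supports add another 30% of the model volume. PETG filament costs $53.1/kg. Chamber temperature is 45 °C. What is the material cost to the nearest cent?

Infill region = 113 − 20.9, so 92.1 cm³.
Infill deposited: 0.70 × 92.1 → 64.47 cm³.
Support = 0.30 × 113 = 33.9 cm³.
Deposited volume = 20.9 + 64.47 + 33.9, so 119.27 cm³.
Mass = 119.27 × 1.24 = 147.8948 g.
At $53.1/kg: 147.8948/1000 × 53.1 = $7.85.

$7.85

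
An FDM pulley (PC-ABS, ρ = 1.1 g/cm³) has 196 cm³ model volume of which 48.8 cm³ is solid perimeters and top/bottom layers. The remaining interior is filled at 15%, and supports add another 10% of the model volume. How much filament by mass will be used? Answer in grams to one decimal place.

Infill region = 196 − 48.8, so 147.2 cm³.
Deposited infill = 0.15 × 147.2 = 22.08 cm³.
Support = 0.10 × 196 = 19.6 cm³.
Total extruded: 48.8 + 22.08 + 19.6 → 90.48 cm³.
Mass: 90.48 × 1.1 → 99.528 g.

99.5 g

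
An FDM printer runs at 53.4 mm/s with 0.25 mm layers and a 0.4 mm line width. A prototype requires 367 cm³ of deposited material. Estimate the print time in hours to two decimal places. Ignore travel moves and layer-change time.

Line area = 0.25 × 0.4 = 0.1 mm².
Path length: 367000 mm³ / 0.1 mm² → 3670000 mm.
Extrusion time = 3670000 / 53.4, so 68726.6 s.
Converting: 68726.6 s = 19.09 hours.

19.09 hours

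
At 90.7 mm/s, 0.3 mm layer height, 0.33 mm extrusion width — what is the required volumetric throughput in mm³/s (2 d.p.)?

A = 0.3 × 0.33, so 0.099 mm².
Q = v·A = 90.7 × 0.099 = 8.98 mm³/s.

8.98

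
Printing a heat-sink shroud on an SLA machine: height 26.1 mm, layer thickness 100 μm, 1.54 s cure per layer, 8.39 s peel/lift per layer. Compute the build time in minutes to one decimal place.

43.2 minutes

Layers = ⌈26.1/0.1⌉ = 261.
Each layer takes = 1.54 + 8.39, so 9.93 s.
Total = 261 × 9.93 = 2591.73 s = 43.2 minutes.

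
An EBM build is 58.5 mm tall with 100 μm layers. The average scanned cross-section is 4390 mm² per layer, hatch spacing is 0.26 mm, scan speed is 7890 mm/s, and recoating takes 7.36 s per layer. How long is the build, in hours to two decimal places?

Layer count = ceil(58.5 / 0.1) = 585.
Hatch length per layer = 4390 / 0.26, so 16884.6 mm.
Beam time per layer = 16884.6 / 7890 = 2.14 s.
Time per layer = 2.14 + 7.36 = 9.5 s.
585 layers × 9.5 s/layer = 5557.5 s, i.e. 1.54 hours.

1.54 hours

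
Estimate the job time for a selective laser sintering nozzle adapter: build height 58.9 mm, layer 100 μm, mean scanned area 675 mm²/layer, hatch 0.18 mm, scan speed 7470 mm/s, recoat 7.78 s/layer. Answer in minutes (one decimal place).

Layer count = ceil(58.9 / 0.1) = 589.
Hatch length per layer = 675 / 0.18 = 3750 mm.
Per-layer scan time = 3750 / 7470 = 0.502 s.
Time per layer = 0.502 + 7.78 = 8.282 s.
Total: 589 × 8.282 s = 4878.098 s → 81.3 minutes.

81.3 minutes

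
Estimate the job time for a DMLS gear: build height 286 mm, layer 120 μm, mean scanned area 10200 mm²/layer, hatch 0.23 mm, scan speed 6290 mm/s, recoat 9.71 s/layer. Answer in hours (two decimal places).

Number of layers: 286 / 0.12 → 2384 (rounded up).
Per-layer scan distance: 10200 / 0.23 → 44347.8 mm.
Scan time per layer = 44347.8 / 6290, so 7.0505 s.
Time per layer: 7.0505 + 9.71 → 16.7605 s.
2384 layers × 16.7605 s/layer = 39957.032 s, i.e. 11.10 hours.

11.10 hours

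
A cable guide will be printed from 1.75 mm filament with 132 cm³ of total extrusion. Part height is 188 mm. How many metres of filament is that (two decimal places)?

54.88 m

A = π r² = π × 0.875² = 2.4053 mm².
Length = 132 cm³ / 2.4053 mm² = 132000 / 2.4053 = 54878.81 mm = 54.88 m.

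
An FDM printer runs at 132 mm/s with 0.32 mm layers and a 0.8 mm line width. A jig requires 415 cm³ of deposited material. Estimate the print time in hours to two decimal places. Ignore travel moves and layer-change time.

3.41 hours

Bead cross-section = 0.32 × 0.8, so 0.256 mm².
Path length: 415000 mm³ / 0.256 mm² → 1621093.8 mm.
Extrusion time: 1621093.8 / 132 → 12281 s.
In the requested units: 12281 s = 3.41 hours.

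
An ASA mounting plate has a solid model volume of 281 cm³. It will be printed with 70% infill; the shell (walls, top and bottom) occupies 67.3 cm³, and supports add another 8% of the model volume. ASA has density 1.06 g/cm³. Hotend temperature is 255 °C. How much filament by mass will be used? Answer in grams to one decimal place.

253.7 g

Interior volume: 281 − 67.3 → 213.7 cm³.
Infill deposited = 0.70 × 213.7 = 149.59 cm³.
Support: 0.08 × 281 → 22.48 cm³.
Deposited volume: 67.3 + 149.59 + 22.48 → 239.37 cm³.
Mass: 239.37 × 1.06 → 253.7322 g.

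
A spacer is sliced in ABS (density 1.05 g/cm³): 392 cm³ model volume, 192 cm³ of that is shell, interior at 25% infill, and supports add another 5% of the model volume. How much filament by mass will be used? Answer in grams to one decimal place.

274.7 g

Volume inside the shell = 392 − 192 = 200 cm³.
Deposited infill = 0.25 × 200, so 50 cm³.
Support: 0.05 × 392 → 19.6 cm³.
Deposited volume = 192 + 50 + 19.6 = 261.6 cm³.
Mass = 261.6 × 1.05, so 274.68 g.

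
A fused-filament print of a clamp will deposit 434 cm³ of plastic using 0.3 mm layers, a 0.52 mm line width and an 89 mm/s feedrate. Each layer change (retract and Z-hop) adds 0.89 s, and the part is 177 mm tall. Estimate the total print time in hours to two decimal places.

Extrusion cross-section = 0.3 × 0.52, so 0.156 mm².
Path length: 434000 mm³ / 0.156 mm² → 2782051.3 mm.
Time extruding: 2782051.3 / 89 → 31259 s.
Number of layers: 177 / 0.3 → 590 (rounded up).
Z-hop total = 590 × 0.89 = 525.1 s.
Total = 31259 + 525.1 = 31784.1 s = 8.83 hours.

8.83 hours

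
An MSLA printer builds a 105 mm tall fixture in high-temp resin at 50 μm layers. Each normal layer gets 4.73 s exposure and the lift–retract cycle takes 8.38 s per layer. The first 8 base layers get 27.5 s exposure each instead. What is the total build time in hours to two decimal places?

7.70 hours

Layers = ⌈105/0.05⌉ = 2100.
Burn-in layers = 8 × (27.5 + 8.38), so 287.04 s.
Normal layers = 2092 × (4.73 + 8.38) = 27426.12 s.
Sum: 287.04 + 27426.12 = 27713.16 s → 7.70 hours.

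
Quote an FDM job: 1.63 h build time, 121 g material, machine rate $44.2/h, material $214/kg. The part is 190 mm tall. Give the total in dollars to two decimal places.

Machine cost = 44.2 × 1.63 = $72.046.
Feedstock cost: 214 × 121/1000 → $25.894.
Job cost: 72.046 + 25.894 = $97.94.

$97.94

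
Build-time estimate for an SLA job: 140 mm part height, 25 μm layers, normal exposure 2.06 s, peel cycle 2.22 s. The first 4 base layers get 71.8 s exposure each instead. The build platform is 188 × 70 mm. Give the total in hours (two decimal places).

6.74 hours

Layer count = ceil(140 / 0.025) = 5600.
Burn-in layers = 4 × (71.8 + 2.22) = 296.08 s.
Remaining layers: 5596 × (2.06 + 2.22) → 23950.88 s.
Sum: 296.08 + 23950.88 = 24246.96 s → 6.74 hours.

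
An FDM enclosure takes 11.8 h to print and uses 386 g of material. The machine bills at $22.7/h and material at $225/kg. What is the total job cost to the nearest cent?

$354.71

Time charge = 22.7 × 11.8 = $267.86.
Material charge: 225 × 386/1000 → $86.85.
Total = 267.86 + 86.85 = $354.71.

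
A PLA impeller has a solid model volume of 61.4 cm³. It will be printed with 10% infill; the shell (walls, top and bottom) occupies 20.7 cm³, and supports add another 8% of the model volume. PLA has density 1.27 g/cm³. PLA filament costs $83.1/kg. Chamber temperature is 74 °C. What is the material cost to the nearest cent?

$3.13

Interior volume: 61.4 − 20.7 → 40.7 cm³.
Infill volume = 0.10 × 40.7 = 4.07 cm³.
Support = 0.08 × 61.4 = 4.912 cm³.
Total extruded = 20.7 + 4.07 + 4.912 = 29.682 cm³.
Mass = 29.682 × 1.27, so 37.69614 g.
Cost = 37.69614 g / 1000 × $83.1/kg = $3.13.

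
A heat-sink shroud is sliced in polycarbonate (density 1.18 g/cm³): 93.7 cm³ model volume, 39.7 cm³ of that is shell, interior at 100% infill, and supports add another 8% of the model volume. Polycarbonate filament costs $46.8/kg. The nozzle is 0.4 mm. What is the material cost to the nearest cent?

$5.59

Volume inside the shell = 93.7 − 39.7, so 54 cm³.
Infill deposited: 1.00 × 54 → 54 cm³.
Support = 0.08 × 93.7, so 7.496 cm³.
Deposited volume: 39.7 + 54 + 7.496 → 101.196 cm³.
Mass = 101.196 × 1.18 = 119.41128 g.
At $46.8/kg: 119.41128/1000 × 46.8 = $5.59.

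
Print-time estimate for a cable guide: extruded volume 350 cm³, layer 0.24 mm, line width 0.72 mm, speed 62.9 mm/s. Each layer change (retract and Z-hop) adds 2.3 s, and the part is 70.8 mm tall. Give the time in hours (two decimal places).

9.13 hours

Extrusion cross-section: 0.24 × 0.72 → 0.1728 mm².
Total extruded path = 350000/0.1728 = 2025463 mm.
Extrusion time = 2025463 / 62.9 = 32201.3 s.
Layer count = ceil(70.8 / 0.24) = 295.
Layer-change overhead: 295 × 2.3 → 678.5 s.
Altogether 32201.3 + 678.5 = 32879.8 s, i.e. 9.13 hours.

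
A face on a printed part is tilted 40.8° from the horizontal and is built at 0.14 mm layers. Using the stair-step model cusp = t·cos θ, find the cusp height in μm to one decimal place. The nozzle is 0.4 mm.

Cusp = layer height × cos(40.8°) = 0.14 × 0.7570 = 0.10598 mm = 106.0 μm.

106.0 μm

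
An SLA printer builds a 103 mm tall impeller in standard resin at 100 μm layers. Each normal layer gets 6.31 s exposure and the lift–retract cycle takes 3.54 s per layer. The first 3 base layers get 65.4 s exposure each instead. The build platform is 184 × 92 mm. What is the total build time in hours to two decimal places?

2.87 hours

Layer count = ceil(103 / 0.1) = 1030.
Burn-in layers: 3 × (65.4 + 3.54) → 206.82 s.
Normal layers = 1027 × (6.31 + 3.54), so 10115.95 s.
Sum: 206.82 + 10115.95 = 10322.77 s → 2.87 hours.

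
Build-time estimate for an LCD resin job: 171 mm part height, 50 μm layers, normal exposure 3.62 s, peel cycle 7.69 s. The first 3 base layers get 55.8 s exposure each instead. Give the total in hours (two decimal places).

Layer count = ceil(171 / 0.05) = 3420.
Burn-in layers: 3 × (55.8 + 7.69) → 190.47 s.
Normal layers = 3417 × (3.62 + 7.69), so 38646.27 s.
Total = 190.47 + 38646.27 = 38836.74 s = 10.79 hours.

10.79 hours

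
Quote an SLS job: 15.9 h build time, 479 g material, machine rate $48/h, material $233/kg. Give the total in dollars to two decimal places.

$874.81

Time charge = 48 × 15.9 = $763.20.
Material cost = 233 × 479/1000, so $111.607.
Total = 763.20 + 111.607 = 874.807 ≈ $874.81.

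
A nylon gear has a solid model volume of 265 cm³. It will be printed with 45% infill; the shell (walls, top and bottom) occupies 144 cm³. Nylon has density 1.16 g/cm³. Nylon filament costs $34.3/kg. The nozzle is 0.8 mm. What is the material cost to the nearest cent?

Infill region = 265 − 144 = 121 cm³.
Infill volume = 0.45 × 121 = 54.45 cm³.
Total extruded = 144 + 54.45 = 198.45 cm³.
Mass = 198.45 × 1.16 = 230.202 g.
At $34.3/kg: 230.202/1000 × 34.3 = $7.90.

$7.90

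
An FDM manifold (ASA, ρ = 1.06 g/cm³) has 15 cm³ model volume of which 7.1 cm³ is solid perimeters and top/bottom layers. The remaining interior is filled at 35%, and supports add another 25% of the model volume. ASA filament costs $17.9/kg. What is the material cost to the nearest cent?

Infill region = 15 − 7.1 = 7.9 cm³.
Deposited infill = 0.35 × 7.9 = 2.765 cm³.
Support = 0.25 × 15 = 3.75 cm³.
Total printed volume = 7.1 + 2.765 + 3.75 = 13.615 cm³.
Mass = 13.615 × 1.06 = 14.4319 g.
Cost = 14.4319 g / 1000 × $17.9/kg = $0.26.

$0.26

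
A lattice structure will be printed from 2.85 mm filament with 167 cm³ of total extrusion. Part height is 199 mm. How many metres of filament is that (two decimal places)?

Filament cross-section = π × (2.85/2)² = 6.3794 mm².
L = 167000 mm³ / 6.3794 mm² = 26178.01 mm, i.e. 26.18 m.

26.18 m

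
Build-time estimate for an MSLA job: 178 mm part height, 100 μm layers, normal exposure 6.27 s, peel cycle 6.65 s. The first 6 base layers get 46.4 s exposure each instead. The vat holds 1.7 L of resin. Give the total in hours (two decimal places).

6.46 hours

Number of layers: 178 / 0.1 → 1780 (rounded up).
Base layers: 6 × (46.4 + 6.65) → 318.3 s.
Normal layers = 1774 × (6.27 + 6.65) = 22920.08 s.
Total = 318.3 + 22920.08 = 23238.38 s = 6.46 hours.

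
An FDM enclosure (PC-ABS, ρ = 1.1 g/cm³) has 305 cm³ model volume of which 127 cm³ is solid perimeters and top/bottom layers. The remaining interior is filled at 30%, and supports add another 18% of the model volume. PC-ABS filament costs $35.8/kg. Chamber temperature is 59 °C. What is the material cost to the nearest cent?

Interior volume: 305 − 127 → 178 cm³.
Deposited infill = 0.30 × 178, so 53.4 cm³.
Support = 0.18 × 305, so 54.9 cm³.
Total printed volume = 127 + 53.4 + 54.9, so 235.3 cm³.
Mass: 235.3 × 1.1 → 258.83 g.
At $35.8/kg: 258.83/1000 × 35.8 = $9.27.

$9.27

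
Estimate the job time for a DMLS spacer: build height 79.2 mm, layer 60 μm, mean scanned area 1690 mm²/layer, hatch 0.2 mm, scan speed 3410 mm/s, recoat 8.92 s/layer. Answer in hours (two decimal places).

4.18 hours

Number of layers: 79.2 / 0.06 → 1320 (rounded up).
Hatch length per layer = 1690 / 0.2, so 8450 mm.
Laser time per layer = 8450 / 3410, so 2.478 s.
Per-layer time = 2.478 + 8.92 = 11.398 s.
Total: 1320 × 11.398 s = 15045.36 s → 4.18 hours.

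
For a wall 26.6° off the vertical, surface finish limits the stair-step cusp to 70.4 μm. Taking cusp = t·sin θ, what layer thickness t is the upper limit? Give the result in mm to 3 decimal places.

0.157 mm

sin(26.6°) = 0.4478; t_max = 0.0704/0.4478 = 0.157 mm.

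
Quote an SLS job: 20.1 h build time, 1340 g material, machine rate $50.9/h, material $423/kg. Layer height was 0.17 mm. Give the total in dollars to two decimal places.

Time charge = 50.9 × 20.1 = $1023.09.
Material charge: 423 × 1340/1000 → $566.82.
Total = 1023.09 + 566.82 = $1589.91.

$1589.91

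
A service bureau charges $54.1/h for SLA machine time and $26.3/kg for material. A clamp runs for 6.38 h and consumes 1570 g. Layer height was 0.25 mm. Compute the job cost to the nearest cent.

Machine cost: 54.1 × 6.38 → $345.158.
Material charge = 26.3 × 1570/1000 = $41.291.
Job cost: 345.158 + 41.291 = 386.449 ≈ $386.45.

$386.45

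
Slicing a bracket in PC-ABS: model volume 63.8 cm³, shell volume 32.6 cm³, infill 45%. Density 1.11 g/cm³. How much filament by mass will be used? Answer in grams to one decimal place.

Volume inside the shell: 63.8 − 32.6 → 31.2 cm³.
Deposited infill = 0.45 × 31.2, so 14.04 cm³.
Total extruded = 32.6 + 14.04, so 46.64 cm³.
Mass: 46.64 × 1.11 → 51.7704 g.

51.8 g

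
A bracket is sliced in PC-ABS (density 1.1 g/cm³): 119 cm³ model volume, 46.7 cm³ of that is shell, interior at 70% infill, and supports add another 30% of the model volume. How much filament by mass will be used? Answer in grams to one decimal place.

146.3 g

Volume inside the shell = 119 − 46.7 = 72.3 cm³.
Infill volume = 0.70 × 72.3 = 50.61 cm³.
Support = 0.30 × 119, so 35.7 cm³.
Deposited volume = 46.7 + 50.61 + 35.7 = 133.01 cm³.
Mass = 133.01 × 1.1 = 146.311 g.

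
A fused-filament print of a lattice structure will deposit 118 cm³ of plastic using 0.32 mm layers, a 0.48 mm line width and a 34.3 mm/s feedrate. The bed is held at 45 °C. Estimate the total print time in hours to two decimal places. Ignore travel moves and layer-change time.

6.22 hours

Line area: 0.32 × 0.48 → 0.1536 mm².
Path length: 118000 mm³ / 0.1536 mm² → 768229.2 mm.
Extrusion time: 768229.2 / 34.3 → 22397.4 s.
In the requested units: 22397.4 s = 6.22 hours.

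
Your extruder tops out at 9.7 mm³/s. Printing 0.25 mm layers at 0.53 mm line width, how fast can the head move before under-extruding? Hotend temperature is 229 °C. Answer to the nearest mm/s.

Bead cross-section: 0.25 × 0.53 → 0.1325 mm².
v_max = Q/A = 9.7/0.1325 = 73.21 mm/s → 73 mm/s.

73 mm/s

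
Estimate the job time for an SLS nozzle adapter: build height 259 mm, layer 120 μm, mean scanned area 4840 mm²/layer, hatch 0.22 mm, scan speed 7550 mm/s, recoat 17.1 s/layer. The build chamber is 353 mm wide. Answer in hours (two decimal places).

12.00 hours

Layers = ⌈259/0.12⌉ = 2159.
Hatch length per layer: 4840 / 0.22 → 22000 mm.
Laser time per layer = 22000 / 7550 = 2.9139 s.
Layer cycle: 2.9139 + 17.1 → 20.0139 s.
2159 layers × 20.0139 s/layer = 43210.0101 s, i.e. 12.00 hours.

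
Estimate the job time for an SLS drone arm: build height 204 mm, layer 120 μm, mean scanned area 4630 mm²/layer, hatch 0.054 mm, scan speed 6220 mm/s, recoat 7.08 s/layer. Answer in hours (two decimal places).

9.85 hours

Layer count = ceil(204 / 0.12) = 1700.
Scan path per layer = 4630 / 0.054, so 85740.7 mm.
Per-layer scan time = 85740.7 / 6220, so 13.7847 s.
Time per layer = 13.7847 + 7.08, so 20.8647 s.
Total: 1700 × 20.8647 s = 35469.99 s → 9.85 hours.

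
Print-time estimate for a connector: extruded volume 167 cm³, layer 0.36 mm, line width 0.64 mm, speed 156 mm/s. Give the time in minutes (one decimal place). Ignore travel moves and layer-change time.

77.4 minutes

Bead cross-section: 0.36 × 0.64 → 0.2304 mm².
Toolpath length = 167 cm³ / 0.2304 mm² = 167000 / 0.2304 = 724826.4 mm.
Extrusion time = 724826.4 / 156, so 4646.3 s.
That's 4646.3 s → 77.4 minutes.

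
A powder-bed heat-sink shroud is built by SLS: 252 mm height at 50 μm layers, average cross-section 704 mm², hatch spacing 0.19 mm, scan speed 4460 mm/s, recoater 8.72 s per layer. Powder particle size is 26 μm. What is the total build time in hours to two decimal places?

Number of layers: 252 / 0.05 → 5040 (rounded up).
Per-layer scan distance = 704 / 0.19, so 3705.3 mm.
Per-layer scan time: 3705.3 / 4460 → 0.8308 s.
Per-layer time = 0.8308 + 8.72 = 9.5508 s.
Build time = 5040 × 9.5508 = 48136.032 s = 13.37 hours.

13.37 hours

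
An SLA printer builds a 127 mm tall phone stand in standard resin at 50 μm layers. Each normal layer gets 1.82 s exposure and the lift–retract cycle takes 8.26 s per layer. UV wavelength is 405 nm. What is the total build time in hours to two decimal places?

7.11 hours

Number of layers: 127 / 0.05 → 2540 (rounded up).
Each layer takes: 1.82 + 8.26 → 10.08 s.
Build time: 2540 × 10.08 s = 25603.2 s, i.e. 7.11 hours.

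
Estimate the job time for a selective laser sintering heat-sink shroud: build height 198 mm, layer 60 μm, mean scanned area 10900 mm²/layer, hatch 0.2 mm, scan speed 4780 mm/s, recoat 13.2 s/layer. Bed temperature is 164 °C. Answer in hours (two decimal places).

Number of layers: 198 / 0.06 → 3300 (rounded up).
Scan path per layer = 10900 / 0.2 = 54500 mm.
Laser time per layer = 54500 / 4780, so 11.4017 s.
Layer cycle: 11.4017 + 13.2 → 24.6017 s.
Build time = 3300 × 24.6017 = 81185.61 s = 22.55 hours.

22.55 hours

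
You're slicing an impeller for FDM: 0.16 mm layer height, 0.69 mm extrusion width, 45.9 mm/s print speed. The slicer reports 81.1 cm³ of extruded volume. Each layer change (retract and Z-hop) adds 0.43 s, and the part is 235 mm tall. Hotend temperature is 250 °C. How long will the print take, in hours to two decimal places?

Line area: 0.16 × 0.69 → 0.1104 mm².
Path length: 81100 mm³ / 0.1104 mm² → 734601.4 mm.
Extrusion time = 734601.4 / 45.9, so 16004.4 s.
Number of layers: 235 / 0.16 → 1469 (rounded up).
Z-hop total = 1469 × 0.43 = 631.67 s.
Total = 16004.4 + 631.67 = 16636.07 s = 4.62 hours.

4.62 hours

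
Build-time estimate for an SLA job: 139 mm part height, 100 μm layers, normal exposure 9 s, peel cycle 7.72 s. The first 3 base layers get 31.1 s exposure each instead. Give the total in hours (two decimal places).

Layers = ⌈139/0.1⌉ = 1390.
Burn-in layers = 3 × (31.1 + 7.72) = 116.46 s.
Remaining layers: 1387 × (9 + 7.72) → 23190.64 s.
Sum: 116.46 + 23190.64 = 23307.1 s → 6.47 hours.

6.47 hours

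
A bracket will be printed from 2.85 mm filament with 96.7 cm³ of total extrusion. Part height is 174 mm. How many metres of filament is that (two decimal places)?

15.16 m

Filament cross-section = π × (2.85/2)² = 6.3794 mm².
L = 96700 mm³ / 6.3794 mm² = 15158.17 mm, i.e. 15.16 m.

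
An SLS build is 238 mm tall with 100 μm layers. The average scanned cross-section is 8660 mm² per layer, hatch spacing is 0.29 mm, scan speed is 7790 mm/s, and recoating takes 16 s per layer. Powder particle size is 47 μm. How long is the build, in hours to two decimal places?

Layers = ⌈238/0.1⌉ = 2380.
Per-layer scan distance = 8660 / 0.29, so 29862.1 mm.
Scan time per layer: 29862.1 / 7790 → 3.8334 s.
Time per layer: 3.8334 + 16 → 19.8334 s.
Total: 2380 × 19.8334 s = 47203.492 s → 13.11 hours.

13.11 hours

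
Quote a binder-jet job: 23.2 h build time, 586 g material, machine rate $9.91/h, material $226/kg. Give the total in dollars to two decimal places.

Time charge = 9.91 × 23.2, so $229.912.
Material cost: 226 × 586/1000 → $132.436.
Total = 229.912 + 132.436 = 362.348 ≈ $362.35.

$362.35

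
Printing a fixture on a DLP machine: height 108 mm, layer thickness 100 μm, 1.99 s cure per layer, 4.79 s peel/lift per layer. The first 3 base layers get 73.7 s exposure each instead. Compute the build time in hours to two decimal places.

Layer count = ceil(108 / 0.1) = 1080.
Bottom layers = 3 × (73.7 + 4.79) = 235.47 s.
Remaining layers = 1077 × (1.99 + 4.79) = 7302.06 s.
Sum: 235.47 + 7302.06 = 7537.53 s → 2.09 hours.

2.09 hours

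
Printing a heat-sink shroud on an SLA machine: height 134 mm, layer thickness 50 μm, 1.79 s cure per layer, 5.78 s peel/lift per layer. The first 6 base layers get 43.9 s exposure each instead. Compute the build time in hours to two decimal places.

Layer count = ceil(134 / 0.05) = 2680.
Bottom layers: 6 × (43.9 + 5.78) → 298.08 s.
Remaining layers = 2674 × (1.79 + 5.78), so 20242.18 s.
Total = 298.08 + 20242.18 = 20540.26 s = 5.71 hours.

5.71 hours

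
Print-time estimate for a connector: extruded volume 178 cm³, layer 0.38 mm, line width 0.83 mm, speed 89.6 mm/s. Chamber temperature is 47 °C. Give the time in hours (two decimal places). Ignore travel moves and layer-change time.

Line area = 0.38 × 0.83 = 0.3154 mm².
Total extruded path = 178000/0.3154 = 564362.7 mm.
Extrusion time = 564362.7 / 89.6, so 6298.7 s.
6298.7 s = 1.75 hours.

1.75 hours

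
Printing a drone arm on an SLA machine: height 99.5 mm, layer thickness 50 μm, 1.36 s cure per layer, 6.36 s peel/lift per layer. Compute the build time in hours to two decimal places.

Layers = ⌈99.5/0.05⌉ = 1990.
Cycle time = 1.36 + 6.36, so 7.72 s.
Build time: 1990 × 7.72 s = 15362.8 s, i.e. 4.27 hours.

4.27 hours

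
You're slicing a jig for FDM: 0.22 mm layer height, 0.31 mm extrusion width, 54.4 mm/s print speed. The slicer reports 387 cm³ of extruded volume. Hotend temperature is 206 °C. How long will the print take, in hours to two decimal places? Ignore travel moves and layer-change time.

Extrusion cross-section: 0.22 × 0.31 → 0.0682 mm².
Toolpath length = 387 cm³ / 0.0682 mm² = 387000 / 0.0682 = 5674486.8 mm.
Extrusion time: 5674486.8 / 54.4 → 104310.4 s.
That's 104310.4 s → 28.98 hours.

28.98 hours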